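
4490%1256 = 722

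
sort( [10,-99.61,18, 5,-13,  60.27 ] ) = [ - 99.61,  -  13, 5, 10,  18,  60.27 ]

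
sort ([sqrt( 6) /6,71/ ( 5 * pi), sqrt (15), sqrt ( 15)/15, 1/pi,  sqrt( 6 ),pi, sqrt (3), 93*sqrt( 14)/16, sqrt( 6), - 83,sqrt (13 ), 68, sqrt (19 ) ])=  [ - 83, sqrt(15 ) /15, 1/pi,  sqrt(6)/6 , sqrt(3), sqrt (6 ),  sqrt( 6 ), pi, sqrt(13), sqrt( 15),sqrt( 19 ),71/ ( 5*pi ), 93*sqrt( 14)/16, 68]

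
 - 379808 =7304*( - 52 )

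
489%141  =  66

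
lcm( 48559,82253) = 4030397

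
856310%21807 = 5837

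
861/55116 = 287/18372=0.02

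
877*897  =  786669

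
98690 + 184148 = 282838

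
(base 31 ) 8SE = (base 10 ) 8570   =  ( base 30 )9fk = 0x217a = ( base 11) 6491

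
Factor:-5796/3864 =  - 3/2 = -2^(  -  1)* 3^1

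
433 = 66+367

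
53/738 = 53/738= 0.07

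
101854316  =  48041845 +53812471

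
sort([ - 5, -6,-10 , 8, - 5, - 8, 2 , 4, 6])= [ - 10, - 8, - 6,  -  5, - 5,2, 4, 6, 8 ] 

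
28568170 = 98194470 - 69626300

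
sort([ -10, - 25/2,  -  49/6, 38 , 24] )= [-25/2,-10,-49/6,24,  38]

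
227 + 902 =1129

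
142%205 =142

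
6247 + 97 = 6344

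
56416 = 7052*8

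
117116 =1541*76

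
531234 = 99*5366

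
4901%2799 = 2102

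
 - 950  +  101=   -  849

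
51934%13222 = 12268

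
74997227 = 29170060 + 45827167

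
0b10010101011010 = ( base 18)1b94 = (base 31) 9TE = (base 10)9562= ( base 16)255a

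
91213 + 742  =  91955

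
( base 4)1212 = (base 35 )2w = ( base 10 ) 102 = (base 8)146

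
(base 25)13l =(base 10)721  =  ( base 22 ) 1ah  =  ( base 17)287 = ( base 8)1321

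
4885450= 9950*491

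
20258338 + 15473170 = 35731508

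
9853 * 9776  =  96322928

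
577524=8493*68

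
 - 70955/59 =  - 1203 + 22/59 = - 1202.63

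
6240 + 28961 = 35201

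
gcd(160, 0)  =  160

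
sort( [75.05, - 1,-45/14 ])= [ - 45/14,- 1, 75.05 ]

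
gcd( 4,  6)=2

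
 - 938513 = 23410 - 961923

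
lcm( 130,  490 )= 6370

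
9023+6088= 15111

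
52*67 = 3484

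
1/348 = 1/348 = 0.00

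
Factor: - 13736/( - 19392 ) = 17/24  =  2^( - 3 ) * 3^(  -  1 ) *17^1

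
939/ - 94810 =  - 939/94810= - 0.01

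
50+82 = 132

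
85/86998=85/86998 = 0.00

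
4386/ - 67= -4386/67= - 65.46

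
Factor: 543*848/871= 2^4*3^1*13^( - 1 )*53^1*67^( - 1)*181^1 = 460464/871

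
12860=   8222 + 4638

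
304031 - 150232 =153799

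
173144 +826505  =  999649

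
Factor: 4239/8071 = 3^3*7^ ( - 1) * 157^1*1153^( -1)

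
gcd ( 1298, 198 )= 22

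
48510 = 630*77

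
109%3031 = 109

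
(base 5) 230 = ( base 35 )1u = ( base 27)2b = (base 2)1000001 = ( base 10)65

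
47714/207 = 47714/207 = 230.50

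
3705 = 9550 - 5845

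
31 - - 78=109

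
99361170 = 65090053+34271117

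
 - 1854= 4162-6016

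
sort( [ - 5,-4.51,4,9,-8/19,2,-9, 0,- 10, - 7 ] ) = [- 10, - 9, - 7,-5, - 4.51, - 8/19 , 0,2,4,9]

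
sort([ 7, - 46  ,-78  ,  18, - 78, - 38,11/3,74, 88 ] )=[ - 78 , - 78,-46, - 38, 11/3, 7 , 18,74,88] 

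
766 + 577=1343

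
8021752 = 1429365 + 6592387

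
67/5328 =67/5328 = 0.01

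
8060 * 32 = 257920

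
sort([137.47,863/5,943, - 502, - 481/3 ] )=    [-502, - 481/3, 137.47, 863/5,943 ]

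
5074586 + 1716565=6791151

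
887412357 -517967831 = 369444526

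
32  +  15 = 47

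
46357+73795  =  120152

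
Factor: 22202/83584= 2^( - 6)* 17^1  =  17/64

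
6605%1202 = 595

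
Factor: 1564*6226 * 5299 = 2^3* 7^1 * 11^1 * 17^1*  23^1 * 283^1 * 757^1  =  51598821736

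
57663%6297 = 990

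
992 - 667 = 325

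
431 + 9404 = 9835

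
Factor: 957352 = 2^3*11^2*23^1*43^1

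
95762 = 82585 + 13177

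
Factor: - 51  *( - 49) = 2499= 3^1 *7^2 * 17^1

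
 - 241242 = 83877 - 325119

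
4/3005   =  4/3005 =0.00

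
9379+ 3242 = 12621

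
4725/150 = 31 + 1/2 = 31.50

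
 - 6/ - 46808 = 3/23404 =0.00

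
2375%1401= 974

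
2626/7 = 375 + 1/7= 375.14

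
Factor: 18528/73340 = 2^3*3^1 * 5^( - 1)*19^ (-1)=24/95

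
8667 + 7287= 15954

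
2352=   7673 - 5321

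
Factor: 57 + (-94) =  - 37^1=-37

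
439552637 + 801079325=1240631962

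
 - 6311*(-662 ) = 4177882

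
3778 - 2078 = 1700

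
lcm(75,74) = 5550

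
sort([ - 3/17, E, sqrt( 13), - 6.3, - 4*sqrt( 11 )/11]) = [ - 6.3,-4 *sqrt( 11)/11, - 3/17 , E,  sqrt(13)] 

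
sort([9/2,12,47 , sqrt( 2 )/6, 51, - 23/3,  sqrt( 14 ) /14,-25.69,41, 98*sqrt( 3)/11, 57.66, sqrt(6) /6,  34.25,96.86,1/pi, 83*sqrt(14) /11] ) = [ - 25.69, -23/3,sqrt(2) /6,sqrt(14)/14, 1/pi, sqrt(6) /6,9/2,12,98*sqrt( 3) /11,83*sqrt(14)/11 , 34.25, 41,47,51,57.66,96.86 ]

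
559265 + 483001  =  1042266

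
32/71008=1/2219 = 0.00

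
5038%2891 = 2147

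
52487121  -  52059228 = 427893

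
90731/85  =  90731/85=1067.42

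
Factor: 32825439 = 3^3*23^1 * 52859^1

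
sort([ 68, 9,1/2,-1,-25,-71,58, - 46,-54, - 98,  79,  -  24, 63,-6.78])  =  [ - 98, - 71, - 54,-46, - 25,  -  24, - 6.78, - 1,1/2,9,58,  63,68,79 ]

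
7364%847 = 588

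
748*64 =47872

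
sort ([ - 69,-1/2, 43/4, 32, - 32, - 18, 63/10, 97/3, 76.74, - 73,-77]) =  [-77, - 73,-69, - 32, - 18, - 1/2, 63/10, 43/4, 32,97/3, 76.74]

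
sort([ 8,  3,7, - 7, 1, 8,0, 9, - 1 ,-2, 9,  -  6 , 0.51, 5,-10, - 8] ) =[ - 10, - 8, - 7, - 6,  -  2 ,-1 , 0 , 0.51, 1,3, 5,  7, 8,  8, 9,9]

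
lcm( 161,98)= 2254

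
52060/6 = 8676 + 2/3= 8676.67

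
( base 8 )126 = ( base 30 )2Q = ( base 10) 86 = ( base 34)2i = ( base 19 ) 4a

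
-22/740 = - 1 + 359/370 = -0.03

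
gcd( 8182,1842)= 2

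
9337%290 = 57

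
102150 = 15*6810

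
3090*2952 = 9121680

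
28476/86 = 331 + 5/43 = 331.12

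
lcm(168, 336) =336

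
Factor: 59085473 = 31^1 * 1905983^1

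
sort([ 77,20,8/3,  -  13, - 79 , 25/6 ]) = [  -  79, - 13,8/3, 25/6,20,77]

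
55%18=1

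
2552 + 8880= 11432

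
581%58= 1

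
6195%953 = 477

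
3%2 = 1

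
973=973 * 1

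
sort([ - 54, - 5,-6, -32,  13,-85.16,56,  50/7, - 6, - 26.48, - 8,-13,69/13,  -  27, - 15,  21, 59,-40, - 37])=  [-85.16, - 54, -40,-37, - 32,-27 , - 26.48, -15,  -  13,  -  8, - 6,-6, -5, 69/13,  50/7 , 13,21,56, 59]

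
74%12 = 2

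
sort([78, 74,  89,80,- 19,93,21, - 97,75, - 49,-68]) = [ - 97, - 68  , - 49,-19 , 21, 74, 75 , 78 , 80 , 89, 93 ] 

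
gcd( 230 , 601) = 1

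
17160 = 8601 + 8559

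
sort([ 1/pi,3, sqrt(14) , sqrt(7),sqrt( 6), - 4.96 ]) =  [ - 4.96 , 1/pi,sqrt(6 ),sqrt (7),3, sqrt( 14) ]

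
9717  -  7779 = 1938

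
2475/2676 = 825/892 = 0.92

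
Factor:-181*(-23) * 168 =699384 = 2^3*3^1*7^1 * 23^1*181^1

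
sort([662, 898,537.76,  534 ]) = [534 , 537.76,  662, 898] 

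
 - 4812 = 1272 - 6084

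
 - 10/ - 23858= 5/11929 = 0.00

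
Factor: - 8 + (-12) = - 20 = - 2^2 * 5^1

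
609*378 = 230202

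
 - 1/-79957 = 1/79957 = 0.00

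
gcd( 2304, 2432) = 128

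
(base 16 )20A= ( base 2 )1000001010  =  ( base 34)FC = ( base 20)162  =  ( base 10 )522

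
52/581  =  52/581= 0.09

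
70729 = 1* 70729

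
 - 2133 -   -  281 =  - 1852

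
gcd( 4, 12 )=4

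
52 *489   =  25428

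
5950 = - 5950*(  -  1) 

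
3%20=3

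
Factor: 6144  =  2^11*3^1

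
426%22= 8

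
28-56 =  - 28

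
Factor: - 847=- 7^1*11^2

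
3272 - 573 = 2699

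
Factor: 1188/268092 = 3^1*677^( - 1 ) = 3/677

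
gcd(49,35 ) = 7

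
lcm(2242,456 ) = 26904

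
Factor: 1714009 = 11^1 * 19^1*59^1*139^1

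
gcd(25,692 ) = 1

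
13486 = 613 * 22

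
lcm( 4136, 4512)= 49632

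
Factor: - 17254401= -3^1*5751467^1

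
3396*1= 3396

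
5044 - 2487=2557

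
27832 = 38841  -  11009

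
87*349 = 30363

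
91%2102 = 91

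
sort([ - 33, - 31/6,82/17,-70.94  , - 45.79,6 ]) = [ - 70.94, - 45.79,-33, - 31/6,82/17,6] 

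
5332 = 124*43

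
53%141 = 53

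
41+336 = 377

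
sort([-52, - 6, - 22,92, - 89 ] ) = [ - 89, -52, - 22,-6,92]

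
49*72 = 3528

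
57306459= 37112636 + 20193823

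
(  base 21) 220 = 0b1110011100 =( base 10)924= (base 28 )150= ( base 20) 264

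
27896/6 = 4649+ 1/3  =  4649.33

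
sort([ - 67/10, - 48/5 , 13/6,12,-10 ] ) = [ - 10,- 48/5, - 67/10, 13/6,12]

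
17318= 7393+9925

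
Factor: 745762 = 2^1*372881^1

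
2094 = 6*349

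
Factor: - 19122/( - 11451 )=6374/3817 = 2^1 * 11^( - 1)*347^( - 1)* 3187^1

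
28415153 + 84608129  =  113023282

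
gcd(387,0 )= 387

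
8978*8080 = 72542240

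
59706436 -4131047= 55575389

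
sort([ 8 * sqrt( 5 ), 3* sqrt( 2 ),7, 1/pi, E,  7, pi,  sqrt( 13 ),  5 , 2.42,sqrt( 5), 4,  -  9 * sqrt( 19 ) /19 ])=[ - 9*sqrt( 19)/19 , 1/pi , sqrt(5 ),2.42, E, pi,  sqrt( 13 ), 4, 3 * sqrt( 2 ),5,7,7,8 * sqrt( 5 ) ]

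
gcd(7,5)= 1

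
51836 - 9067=42769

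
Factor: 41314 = 2^1*7^1*13^1 * 227^1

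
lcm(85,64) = 5440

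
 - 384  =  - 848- - 464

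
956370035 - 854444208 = 101925827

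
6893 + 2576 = 9469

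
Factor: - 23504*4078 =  - 95849312  =  - 2^5*13^1*113^1*2039^1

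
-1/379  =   - 1+378/379 = - 0.00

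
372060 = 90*4134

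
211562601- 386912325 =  - 175349724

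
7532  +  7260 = 14792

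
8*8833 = 70664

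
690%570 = 120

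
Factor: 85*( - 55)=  - 4675 = - 5^2*11^1*17^1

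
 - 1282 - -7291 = 6009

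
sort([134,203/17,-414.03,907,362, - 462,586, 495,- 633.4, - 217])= [ - 633.4, - 462, - 414.03, - 217  ,  203/17, 134 , 362,  495,586 , 907 ] 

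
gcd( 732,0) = 732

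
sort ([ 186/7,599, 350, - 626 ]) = [ - 626, 186/7, 350,599 ] 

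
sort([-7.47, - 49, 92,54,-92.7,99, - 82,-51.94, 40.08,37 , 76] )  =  [ - 92.7, -82,-51.94,-49,-7.47,37,  40.08,54,76 , 92,99 ] 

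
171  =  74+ 97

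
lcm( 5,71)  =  355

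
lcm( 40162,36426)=1566318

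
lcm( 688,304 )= 13072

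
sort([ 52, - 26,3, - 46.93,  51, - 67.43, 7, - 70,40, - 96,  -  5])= [ - 96, - 70 ,-67.43, - 46.93, - 26,-5, 3,7,40, 51,52]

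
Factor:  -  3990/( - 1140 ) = 7/2 =2^ (-1 )*7^1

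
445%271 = 174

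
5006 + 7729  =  12735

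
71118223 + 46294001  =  117412224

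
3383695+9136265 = 12519960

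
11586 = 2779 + 8807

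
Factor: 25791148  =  2^2*6447787^1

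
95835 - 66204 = 29631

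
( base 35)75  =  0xfa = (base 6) 1054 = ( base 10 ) 250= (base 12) 18a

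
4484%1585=1314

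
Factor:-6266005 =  - 5^1*23^3*103^1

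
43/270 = 43/270 = 0.16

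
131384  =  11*11944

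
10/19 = 10/19 = 0.53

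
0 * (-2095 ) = 0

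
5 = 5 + 0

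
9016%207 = 115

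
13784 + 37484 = 51268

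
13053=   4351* 3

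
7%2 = 1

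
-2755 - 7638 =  - 10393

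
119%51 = 17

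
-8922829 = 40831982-49754811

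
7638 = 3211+4427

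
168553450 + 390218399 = 558771849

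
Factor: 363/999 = 121/333 = 3^( - 2)*11^2*37^(  -  1 ) 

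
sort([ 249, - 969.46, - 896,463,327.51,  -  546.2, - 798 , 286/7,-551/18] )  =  [ - 969.46,-896, - 798 ,-546.2 , - 551/18,286/7,249,327.51,463 ] 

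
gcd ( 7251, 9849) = 3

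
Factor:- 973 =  - 7^1*139^1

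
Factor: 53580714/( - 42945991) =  - 2^1 * 3^1 * 23^( - 1) * 199^(  -  1)*487^1 * 853^( - 1 )*1667^1=- 4870974/3904181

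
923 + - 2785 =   -  1862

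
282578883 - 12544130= 270034753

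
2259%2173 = 86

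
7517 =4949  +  2568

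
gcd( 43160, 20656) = 8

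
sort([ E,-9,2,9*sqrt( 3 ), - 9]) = [ - 9, - 9 , 2, E,9*sqrt( 3 )]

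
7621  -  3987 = 3634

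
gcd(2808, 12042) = 54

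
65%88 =65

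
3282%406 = 34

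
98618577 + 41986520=140605097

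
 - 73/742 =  - 73/742 = -0.10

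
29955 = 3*9985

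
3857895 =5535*697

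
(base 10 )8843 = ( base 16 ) 228B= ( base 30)9on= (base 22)i5l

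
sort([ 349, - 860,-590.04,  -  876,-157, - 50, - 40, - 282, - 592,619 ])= [-876, - 860, - 592, - 590.04, - 282 , - 157,  -  50, - 40,349,619 ]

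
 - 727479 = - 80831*9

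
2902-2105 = 797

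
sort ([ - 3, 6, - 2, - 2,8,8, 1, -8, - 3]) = [ - 8, - 3, - 3, -2, - 2,1 , 6, 8, 8]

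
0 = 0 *83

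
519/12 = 43 + 1/4 = 43.25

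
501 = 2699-2198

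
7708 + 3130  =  10838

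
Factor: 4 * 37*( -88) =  - 2^5 * 11^1*37^1= - 13024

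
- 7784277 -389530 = -8173807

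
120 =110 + 10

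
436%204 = 28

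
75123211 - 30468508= 44654703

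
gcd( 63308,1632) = 68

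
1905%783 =339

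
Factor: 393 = 3^1*131^1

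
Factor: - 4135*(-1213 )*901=4519195255 = 5^1*17^1*53^1*827^1*1213^1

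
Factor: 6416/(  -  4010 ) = - 2^3*5^ ( - 1) = - 8/5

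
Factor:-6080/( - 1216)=5 = 5^1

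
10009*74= 740666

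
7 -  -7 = 14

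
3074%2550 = 524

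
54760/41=1335  +  25/41=1335.61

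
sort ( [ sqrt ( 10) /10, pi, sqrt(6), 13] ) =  [sqrt(10 )/10,  sqrt(6), pi, 13 ]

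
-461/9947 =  - 461/9947 = - 0.05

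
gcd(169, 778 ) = 1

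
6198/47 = 6198/47 = 131.87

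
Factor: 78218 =2^1*7^1*37^1*151^1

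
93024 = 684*136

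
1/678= 1/678=0.00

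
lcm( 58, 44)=1276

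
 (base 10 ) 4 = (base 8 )4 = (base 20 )4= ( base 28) 4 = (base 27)4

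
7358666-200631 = 7158035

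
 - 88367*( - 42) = 3711414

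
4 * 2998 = 11992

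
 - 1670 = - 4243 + 2573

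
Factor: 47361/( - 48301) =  - 3^1*11^(- 1) * 4391^ ( - 1 )*15787^1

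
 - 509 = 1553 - 2062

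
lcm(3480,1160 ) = 3480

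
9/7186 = 9/7186 = 0.00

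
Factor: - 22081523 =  - 89^1 * 137^1 * 1811^1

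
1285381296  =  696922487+588458809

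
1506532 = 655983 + 850549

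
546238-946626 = - 400388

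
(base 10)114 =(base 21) 59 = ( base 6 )310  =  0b1110010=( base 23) 4m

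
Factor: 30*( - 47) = -2^1 *3^1*5^1*47^1= - 1410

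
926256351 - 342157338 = 584099013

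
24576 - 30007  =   - 5431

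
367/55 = 6 + 37/55 = 6.67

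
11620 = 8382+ 3238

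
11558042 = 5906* 1957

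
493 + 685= 1178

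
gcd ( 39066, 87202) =2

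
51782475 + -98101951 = -46319476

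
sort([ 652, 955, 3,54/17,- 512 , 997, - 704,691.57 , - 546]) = [  -  704, - 546, - 512, 3,54/17,652, 691.57,955, 997]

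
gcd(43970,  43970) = 43970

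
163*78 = 12714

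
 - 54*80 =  - 4320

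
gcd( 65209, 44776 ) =1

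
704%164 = 48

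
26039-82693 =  - 56654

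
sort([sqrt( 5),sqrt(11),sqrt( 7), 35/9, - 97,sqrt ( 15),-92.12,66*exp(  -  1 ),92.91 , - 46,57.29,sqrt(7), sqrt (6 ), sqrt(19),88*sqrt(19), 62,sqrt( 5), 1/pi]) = [ - 97, - 92.12, - 46, 1/pi, sqrt(5), sqrt(5) , sqrt(6 ), sqrt(7 ), sqrt( 7 ), sqrt ( 11), sqrt ( 15), 35/9, sqrt(19), 66*exp( - 1), 57.29, 62, 92.91, 88 * sqrt( 19)] 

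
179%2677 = 179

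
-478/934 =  - 239/467 = -0.51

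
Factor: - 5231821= -7^1*19^1*139^1*283^1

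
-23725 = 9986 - 33711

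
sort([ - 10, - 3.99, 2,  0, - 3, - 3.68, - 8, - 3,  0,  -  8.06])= [ - 10, - 8.06, - 8 , - 3.99, - 3.68, - 3, - 3, 0, 0,2 ] 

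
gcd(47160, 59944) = 8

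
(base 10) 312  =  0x138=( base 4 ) 10320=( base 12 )220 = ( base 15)15c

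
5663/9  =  629 + 2/9 =629.22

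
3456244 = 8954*386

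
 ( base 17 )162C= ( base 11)5035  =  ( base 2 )1101000100101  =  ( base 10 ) 6693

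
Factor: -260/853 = -2^2*5^1*13^1*853^( - 1)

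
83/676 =83/676 = 0.12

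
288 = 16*18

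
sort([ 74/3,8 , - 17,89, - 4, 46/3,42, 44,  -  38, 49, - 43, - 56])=[- 56, - 43, - 38, - 17, - 4, 8, 46/3,74/3, 42,44, 49,89 ]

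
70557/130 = 70557/130= 542.75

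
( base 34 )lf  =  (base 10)729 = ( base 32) mp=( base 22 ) 1b3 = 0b1011011001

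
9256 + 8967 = 18223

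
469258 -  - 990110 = 1459368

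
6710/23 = 291 + 17/23 =291.74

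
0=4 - 4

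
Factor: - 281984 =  - 2^7* 2203^1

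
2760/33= 83 + 7/11 = 83.64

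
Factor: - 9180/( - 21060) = 3^( - 1)*13^( -1 )*17^1= 17/39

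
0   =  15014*0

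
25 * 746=18650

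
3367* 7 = 23569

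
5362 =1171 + 4191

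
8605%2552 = 949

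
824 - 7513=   -6689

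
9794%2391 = 230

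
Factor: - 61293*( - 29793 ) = 1826102349 = 3^2*9931^1 *20431^1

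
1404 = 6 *234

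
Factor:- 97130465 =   -  5^1*97^1*271^1*739^1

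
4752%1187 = 4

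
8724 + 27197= 35921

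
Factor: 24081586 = 2^1*137^1*179^1*491^1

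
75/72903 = 25/24301 = 0.00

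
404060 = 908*445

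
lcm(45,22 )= 990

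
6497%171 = 170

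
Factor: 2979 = 3^2*331^1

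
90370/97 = 90370/97=931.65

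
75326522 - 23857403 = 51469119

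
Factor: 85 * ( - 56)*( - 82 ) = 390320 = 2^4 *5^1*7^1*17^1*41^1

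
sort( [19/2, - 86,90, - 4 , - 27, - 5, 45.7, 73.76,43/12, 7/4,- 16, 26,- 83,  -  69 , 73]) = [-86, - 83, - 69, - 27, - 16, - 5, - 4, 7/4,43/12, 19/2,  26, 45.7, 73, 73.76, 90]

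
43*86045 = 3699935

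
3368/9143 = 3368/9143=0.37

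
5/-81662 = -5/81662 = - 0.00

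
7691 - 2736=4955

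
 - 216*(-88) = 19008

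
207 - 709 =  - 502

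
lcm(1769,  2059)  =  125599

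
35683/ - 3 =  - 11895 + 2/3 = -11894.33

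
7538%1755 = 518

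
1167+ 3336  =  4503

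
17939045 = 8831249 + 9107796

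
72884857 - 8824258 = 64060599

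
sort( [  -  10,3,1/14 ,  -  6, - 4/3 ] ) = [ - 10, - 6, - 4/3, 1/14,3 ]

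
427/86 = 4 + 83/86 = 4.97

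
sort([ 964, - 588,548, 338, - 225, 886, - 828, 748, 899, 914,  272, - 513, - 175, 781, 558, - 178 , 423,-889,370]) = [ - 889, - 828 , - 588,-513 , - 225, - 178,-175, 272,338, 370,423,548, 558, 748, 781, 886,899, 914,  964 ]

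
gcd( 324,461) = 1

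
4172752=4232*986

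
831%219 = 174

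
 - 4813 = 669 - 5482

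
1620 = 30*54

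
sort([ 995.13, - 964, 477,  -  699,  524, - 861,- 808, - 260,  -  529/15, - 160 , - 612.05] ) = [ - 964, - 861 , - 808, - 699, - 612.05,-260, - 160, - 529/15, 477,524, 995.13] 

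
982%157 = 40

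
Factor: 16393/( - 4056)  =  -2^(-3) * 3^(-1 )*97^1= - 97/24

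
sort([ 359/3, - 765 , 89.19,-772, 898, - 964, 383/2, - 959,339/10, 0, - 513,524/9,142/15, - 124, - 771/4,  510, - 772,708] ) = [  -  964, - 959, - 772, - 772, - 765, - 513, - 771/4, - 124, 0,142/15,  339/10, 524/9,  89.19, 359/3, 383/2,510, 708 , 898 ] 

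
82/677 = 82/677= 0.12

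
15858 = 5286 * 3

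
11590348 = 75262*154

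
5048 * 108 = 545184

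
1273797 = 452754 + 821043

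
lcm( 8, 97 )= 776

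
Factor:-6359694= - 2^1 * 3^1*11^1*167^1*577^1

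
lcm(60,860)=2580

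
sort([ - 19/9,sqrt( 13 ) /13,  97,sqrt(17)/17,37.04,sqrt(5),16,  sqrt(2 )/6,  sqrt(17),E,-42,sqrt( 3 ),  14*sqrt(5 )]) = [ - 42, - 19/9,sqrt (2)/6, sqrt(17 ) /17,sqrt(13 ) /13,sqrt(3),sqrt(5),E,sqrt( 17) , 16,14*sqrt( 5 ),37.04 , 97]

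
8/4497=8/4497 = 0.00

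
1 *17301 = 17301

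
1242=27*46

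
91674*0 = 0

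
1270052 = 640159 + 629893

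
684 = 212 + 472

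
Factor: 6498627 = 3^1*19^1 * 23^1  *4957^1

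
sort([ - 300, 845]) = [ - 300, 845 ] 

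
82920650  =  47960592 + 34960058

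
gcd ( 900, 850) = 50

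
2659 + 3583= 6242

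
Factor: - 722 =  - 2^1*19^2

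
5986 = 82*73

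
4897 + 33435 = 38332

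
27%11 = 5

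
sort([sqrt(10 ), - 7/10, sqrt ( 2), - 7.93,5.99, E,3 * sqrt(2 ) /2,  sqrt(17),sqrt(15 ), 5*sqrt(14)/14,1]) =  [ - 7.93, - 7/10, 1, 5*sqrt (14)/14, sqrt( 2),3*sqrt( 2) /2, E , sqrt(10 ),sqrt(15 ),sqrt( 17 ),5.99 ] 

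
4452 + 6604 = 11056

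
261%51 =6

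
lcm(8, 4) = 8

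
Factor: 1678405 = 5^1*335681^1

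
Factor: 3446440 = 2^3*5^1 * 86161^1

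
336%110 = 6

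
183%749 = 183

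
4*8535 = 34140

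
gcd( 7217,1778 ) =7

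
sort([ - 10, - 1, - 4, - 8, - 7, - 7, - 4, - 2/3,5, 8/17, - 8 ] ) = [  -  10,  -  8, - 8, - 7, - 7, - 4, - 4, - 1,  -  2/3, 8/17, 5]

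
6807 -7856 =-1049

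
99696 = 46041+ 53655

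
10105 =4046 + 6059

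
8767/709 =8767/709  =  12.37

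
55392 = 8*6924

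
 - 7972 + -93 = - 8065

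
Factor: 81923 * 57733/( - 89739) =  - 3^( - 2)*13^( - 1)*17^1*59^ ( - 1)*61^1*79^1*4441^1 = - 363820043/6903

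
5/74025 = 1/14805=0.00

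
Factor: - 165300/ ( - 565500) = 5^( - 1) *13^( - 1)* 19^1 = 19/65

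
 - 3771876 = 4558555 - 8330431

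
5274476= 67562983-62288507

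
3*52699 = 158097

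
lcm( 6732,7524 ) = 127908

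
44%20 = 4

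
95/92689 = 95/92689 = 0.00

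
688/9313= 688/9313 = 0.07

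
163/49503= 163/49503 =0.00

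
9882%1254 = 1104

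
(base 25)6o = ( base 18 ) 9c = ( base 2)10101110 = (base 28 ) 66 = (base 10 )174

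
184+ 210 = 394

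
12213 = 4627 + 7586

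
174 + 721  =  895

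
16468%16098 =370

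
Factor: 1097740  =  2^2*5^1 * 7^1* 7841^1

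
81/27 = 3 = 3.00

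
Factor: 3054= 2^1*3^1*509^1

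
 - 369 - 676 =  - 1045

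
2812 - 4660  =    -  1848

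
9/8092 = 9/8092=0.00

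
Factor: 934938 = 2^1*3^2*51941^1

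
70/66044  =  35/33022 = 0.00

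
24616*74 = 1821584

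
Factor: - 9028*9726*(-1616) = 2^7*3^1 * 37^1*61^1*101^1*1621^1 = 141895026048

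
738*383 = 282654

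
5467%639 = 355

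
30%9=3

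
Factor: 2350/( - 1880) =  - 5/4=- 2^(  -  2)*5^1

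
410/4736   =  205/2368 = 0.09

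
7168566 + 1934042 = 9102608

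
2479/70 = 2479/70 = 35.41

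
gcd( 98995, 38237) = 1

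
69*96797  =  6678993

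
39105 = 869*45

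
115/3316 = 115/3316 = 0.03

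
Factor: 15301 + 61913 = 2^1*3^1*17^1 *757^1 = 77214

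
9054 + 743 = 9797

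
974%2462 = 974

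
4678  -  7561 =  - 2883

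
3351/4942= 3351/4942 = 0.68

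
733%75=58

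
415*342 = 141930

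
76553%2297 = 752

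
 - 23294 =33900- 57194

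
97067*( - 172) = - 16695524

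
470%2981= 470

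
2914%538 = 224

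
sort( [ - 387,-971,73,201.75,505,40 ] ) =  [  -  971, -387,40,73,201.75, 505 ]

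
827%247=86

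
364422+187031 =551453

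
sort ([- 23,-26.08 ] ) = [  -  26.08, - 23 ] 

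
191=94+97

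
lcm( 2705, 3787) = 18935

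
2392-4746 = -2354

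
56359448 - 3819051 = 52540397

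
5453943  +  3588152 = 9042095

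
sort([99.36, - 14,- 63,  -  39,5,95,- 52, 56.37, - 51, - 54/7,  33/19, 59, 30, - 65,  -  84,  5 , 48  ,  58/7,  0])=[-84, - 65 , - 63,-52, - 51 , - 39, - 14, - 54/7,0, 33/19, 5,5, 58/7,  30, 48  ,  56.37, 59 , 95,99.36 ]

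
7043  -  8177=-1134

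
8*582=4656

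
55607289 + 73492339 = 129099628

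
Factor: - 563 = - 563^1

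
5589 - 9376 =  - 3787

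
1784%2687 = 1784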